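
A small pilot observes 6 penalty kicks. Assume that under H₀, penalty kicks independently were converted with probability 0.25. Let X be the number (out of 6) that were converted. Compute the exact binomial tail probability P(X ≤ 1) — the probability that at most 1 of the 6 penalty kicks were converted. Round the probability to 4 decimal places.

P = 0.5339

X ~ Binomial(n=6, p=0.25).
P(X ≤ 1) = C(6,0)·0.25^0·0.75^6 + C(6,1)·0.25^1·0.75^5.
= 0.177979 + 0.355957 = 0.5339.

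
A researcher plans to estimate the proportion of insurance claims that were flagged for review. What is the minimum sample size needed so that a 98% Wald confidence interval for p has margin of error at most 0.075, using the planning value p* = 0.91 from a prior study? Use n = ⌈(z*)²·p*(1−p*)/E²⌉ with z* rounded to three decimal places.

n = 79

The 98% critical value is z* = 2.326.
p*(1−p*) = 0.0819.
(z*)²·p*(1−p*)/E² = 5.410276·0.0819/0.005625 = 78.774.
Rounding up, n = 79.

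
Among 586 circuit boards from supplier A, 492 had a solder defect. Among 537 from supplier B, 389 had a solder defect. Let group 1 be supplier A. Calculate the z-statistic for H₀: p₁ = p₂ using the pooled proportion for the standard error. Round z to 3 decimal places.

p̂₁ = 492/586 = 0.83959, p̂₂ = 389/537 = 0.72439.
Pooling: p̂ = 881/1123 = 0.78451.
Pooled SE = √[0.1690565·0.00356868] ≈ 0.024562.
z = (p̂₁ − p̂₂)/SE = (0.83959 − 0.72439)/0.024562 = 0.11520/0.024562 = 4.690.

z = 4.690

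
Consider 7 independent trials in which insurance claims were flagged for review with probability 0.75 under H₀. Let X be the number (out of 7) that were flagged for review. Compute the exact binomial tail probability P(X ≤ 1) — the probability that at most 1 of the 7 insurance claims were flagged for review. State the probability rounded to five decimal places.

P = 0.00134

X ~ Binomial(n=7, p=0.75).
P(X ≤ 1) = C(7,0)·0.75^0·0.25^7 + C(7,1)·0.75^1·0.25^6.
= 0.000061 + 0.001282 = 0.00134.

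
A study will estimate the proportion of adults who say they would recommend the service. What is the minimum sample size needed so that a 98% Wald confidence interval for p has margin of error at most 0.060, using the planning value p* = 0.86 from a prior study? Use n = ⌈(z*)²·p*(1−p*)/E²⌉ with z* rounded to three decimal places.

n = 181

The 98% critical value is z* = 2.326.
p*(1−p*) = 0.86·0.14 = 0.1204.
(z*)²·p*(1−p*)/E² = 5.410276·0.1204/0.003600 = 180.944.
⌈180.944⌉ = 181.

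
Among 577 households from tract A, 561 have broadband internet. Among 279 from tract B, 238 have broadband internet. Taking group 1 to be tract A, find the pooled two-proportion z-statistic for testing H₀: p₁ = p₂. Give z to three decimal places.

z = 6.558

p̂₁ = 561/577 = 0.97227, p̂₂ = 238/279 = 0.85305.
Pooled p̂ = (561+238)/(577+279) = 799/856 = 0.93341.
Pooled SE = √[0.0621547·0.00531733] ≈ 0.018180.
z = (p̂₁ − p̂₂)/SE = (0.97227 − 0.85305)/0.018180 = 0.11922/0.018180 = 6.558.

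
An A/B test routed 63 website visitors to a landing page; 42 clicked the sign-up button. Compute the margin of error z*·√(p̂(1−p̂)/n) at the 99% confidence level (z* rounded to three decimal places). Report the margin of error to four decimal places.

With x = 42 successes in n = 63, p̂ = 0.66667.
SE(p̂) = √(0.66667·0.33333/63) = 0.059391.
The 99% critical value is z* = 2.576.
ME = 2.576·0.059391 = 0.1530.

ME = 0.1530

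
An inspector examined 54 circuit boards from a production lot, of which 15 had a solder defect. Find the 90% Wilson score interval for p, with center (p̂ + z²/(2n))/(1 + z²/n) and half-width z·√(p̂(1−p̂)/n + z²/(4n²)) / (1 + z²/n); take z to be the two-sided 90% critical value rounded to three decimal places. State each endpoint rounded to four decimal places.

Here p̂ = 15/54 = 0.27778 and z = 1.645 (z² = 2.706025).
1 + z²/n = 1.050112.
Adjusted center: (0.27778 + z²/(2n))/1.050112 = 0.28838.
Radicand: p̂(1−p̂)/n + z²/(4n²) = 0.003715135 + 0.000231998 = 0.003947133.
Half-width = z·√(radicand)/denom = 1.645·0.062826/1.050112 = 0.09842.
Interval: 0.28838 ± 0.09842 → (0.1900, 0.3868).

(0.1900, 0.3868)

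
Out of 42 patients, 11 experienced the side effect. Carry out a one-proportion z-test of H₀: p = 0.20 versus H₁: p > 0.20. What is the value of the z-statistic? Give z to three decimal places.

Sample proportion p̂ = 11/42 = 0.26190.
Null standard error: √(0.20·0.80/42) = √0.003809524 = 0.061721.
z = (p̂ − p₀)/SE = (0.26190 − 0.20)/0.061721 = 1.003.

z = 1.003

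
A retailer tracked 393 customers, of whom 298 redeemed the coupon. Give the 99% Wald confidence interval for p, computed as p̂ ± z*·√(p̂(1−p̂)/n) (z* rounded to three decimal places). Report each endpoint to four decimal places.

(0.7026, 0.8139)

p̂ = 298/393 = 0.75827.
SE = √(p̂(1−p̂)/n) = √(0.183297/393) = 0.021596.
The 99% critical value is z* = 2.576.
Margin of error: 2.576 × 0.021596 = 0.05563.
CI: 0.75827 ± 0.05563 = (0.7026, 0.8139).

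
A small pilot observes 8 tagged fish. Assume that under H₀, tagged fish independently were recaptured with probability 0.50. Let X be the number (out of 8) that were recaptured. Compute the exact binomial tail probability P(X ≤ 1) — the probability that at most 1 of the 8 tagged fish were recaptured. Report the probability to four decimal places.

P = 0.0352

X is binomial with n = 8 and p = 0.50.
P(X ≤ 1) = C(8,0)·0.50^0·0.50^8 + C(8,1)·0.50^1·0.50^7.
= 0.003906 + 0.031250 = 0.0352.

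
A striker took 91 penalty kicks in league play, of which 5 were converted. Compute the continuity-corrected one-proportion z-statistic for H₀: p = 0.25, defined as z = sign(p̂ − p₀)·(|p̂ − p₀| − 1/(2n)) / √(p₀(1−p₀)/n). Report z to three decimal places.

z = -4.176

The sample proportion is 5/91 = 0.05495. p̂ − p₀ = -0.195055.
Continuity correction 1/(2n) = 1/182 = 0.005495.
Corrected numerator: |-0.195055| − 0.005495 = 0.189560.
SE₀ = √(0.25·0.75/91) = 0.045392.
z = (−)0.189560/0.045392 = -4.176.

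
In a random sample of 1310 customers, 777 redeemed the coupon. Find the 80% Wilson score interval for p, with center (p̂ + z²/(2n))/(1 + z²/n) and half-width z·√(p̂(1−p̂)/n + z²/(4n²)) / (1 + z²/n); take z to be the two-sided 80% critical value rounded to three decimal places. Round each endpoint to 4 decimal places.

p̂ = 777/1310 = 0.59313; z = 1.282, so z² = 1.643524.
Denominator 1 + z²/n = 1 + 1.643524/1310 = 1.001255.
Adjusted center: (0.59313 + z²/(2n))/1.001255 = 0.59301.
Radicand: p̂(1−p̂)/n + z²/(4n²) = 0.000184219 + 0.000000239 = 0.000184458.
Half-width = z·√(radicand)/denom = 1.282·0.013582/1.001255 = 0.01739.
Interval: 0.59301 ± 0.01739 → (0.5756, 0.6104).

(0.5756, 0.6104)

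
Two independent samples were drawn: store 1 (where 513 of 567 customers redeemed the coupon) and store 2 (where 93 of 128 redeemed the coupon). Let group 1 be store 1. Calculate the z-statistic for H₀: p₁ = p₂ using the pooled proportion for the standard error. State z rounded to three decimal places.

Sample proportions: p̂₁ = 513/567 = 0.90476 and p̂₂ = 93/128 = 0.72656.
Pooled p̂ = (513+93)/(567+128) = 606/695 = 0.87194.
SE = √[p̂(1−p̂)(1/n₁+1/n₂)] = √[0.87194·0.12806·(1/567+1/128)] ≈ 0.032700.
z = (p̂₁ − p̂₂)/SE = (0.90476 − 0.72656)/0.032700 = 0.17820/0.032700 = 5.450.

z = 5.450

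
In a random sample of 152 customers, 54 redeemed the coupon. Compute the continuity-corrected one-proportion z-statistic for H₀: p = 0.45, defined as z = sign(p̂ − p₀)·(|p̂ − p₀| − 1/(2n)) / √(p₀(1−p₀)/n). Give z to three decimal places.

z = -2.266

p̂ = 54/152 = 0.35526. p̂ − p₀ = -0.094737.
Continuity correction 1/(2n) = 1/304 = 0.003289.
Corrected numerator: |-0.094737| − 0.003289 = 0.091448.
SE₀ = √(0.45·0.55/152) = 0.040352.
z = −0.091448/0.040352 = -2.266.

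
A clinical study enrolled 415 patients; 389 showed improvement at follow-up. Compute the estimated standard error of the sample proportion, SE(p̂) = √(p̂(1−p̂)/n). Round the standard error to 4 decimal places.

SE = 0.0119

Sample proportion p̂ = 389/415 = 0.93735.
p̂(1−p̂) = 0.93735·0.06265 = 0.058725.
SE = √(0.058725/415) = √0.000141506 = 0.0119.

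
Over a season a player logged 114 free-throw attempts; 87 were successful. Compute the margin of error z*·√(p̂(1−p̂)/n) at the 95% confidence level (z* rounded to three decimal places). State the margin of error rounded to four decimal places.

Sample proportion p̂ = 87/114 = 0.76316.
SE(p̂) = √(0.76316·0.23684/114) = 0.039818.
z* = 1.960 at the 95% level.
Margin of error = z*·SE = 1.960 × 0.039818 = 0.0780.

ME = 0.0780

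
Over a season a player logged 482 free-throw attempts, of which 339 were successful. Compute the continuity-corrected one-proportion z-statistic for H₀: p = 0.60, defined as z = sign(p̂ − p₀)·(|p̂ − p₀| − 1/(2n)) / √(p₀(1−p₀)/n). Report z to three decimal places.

z = 4.584

The sample proportion is 339/482 = 0.70332. p̂ − p₀ = 0.103320.
1/(2n) = 0.001037.
Corrected numerator: |0.103320| − 0.001037 = 0.102283.
Null standard error: √(0.60·0.40/482) = √0.000497925 = 0.022314.
z = +0.102283/0.022314 = 4.584.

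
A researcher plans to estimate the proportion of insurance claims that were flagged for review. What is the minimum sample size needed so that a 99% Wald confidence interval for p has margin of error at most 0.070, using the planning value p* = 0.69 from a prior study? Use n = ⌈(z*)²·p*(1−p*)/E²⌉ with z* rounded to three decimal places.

n = 290

The 99% critical value is z* = 2.576.
p*(1−p*) = 0.69·0.31 = 0.2139.
(z*)²·p*(1−p*)/E² = 6.635776·0.2139/0.004900 = 289.672.
⌈289.672⌉ = 290.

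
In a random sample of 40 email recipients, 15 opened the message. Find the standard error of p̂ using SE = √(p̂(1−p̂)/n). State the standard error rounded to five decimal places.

p̂ = 15/40 = 0.37500.
p̂(1−p̂) = 0.234375.
SE = √(0.234375/40) = 0.07655.

SE = 0.07655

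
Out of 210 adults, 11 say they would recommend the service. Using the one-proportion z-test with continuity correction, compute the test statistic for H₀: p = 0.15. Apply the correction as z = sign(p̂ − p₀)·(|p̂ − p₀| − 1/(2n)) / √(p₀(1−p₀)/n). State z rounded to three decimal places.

The sample proportion is 11/210 = 0.05238. p̂ − p₀ = -0.097619.
Continuity correction 1/(2n) = 1/420 = 0.002381.
Corrected numerator: |-0.097619| − 0.002381 = 0.095238.
SE₀ = √(0.15·0.85/210) = 0.024640.
z = −0.095238/0.024640 = -3.865.

z = -3.865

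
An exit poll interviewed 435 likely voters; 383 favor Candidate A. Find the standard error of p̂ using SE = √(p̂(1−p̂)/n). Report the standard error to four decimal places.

SE = 0.0156

p̂ = 383/435 = 0.88046.
p̂(1−p̂) = 0.105250.
SE = √(0.105250/435) = √0.000241954 = 0.0156.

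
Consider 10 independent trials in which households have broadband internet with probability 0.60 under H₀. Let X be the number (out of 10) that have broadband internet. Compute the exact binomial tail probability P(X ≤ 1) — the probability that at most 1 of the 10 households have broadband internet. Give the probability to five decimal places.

P = 0.00168

X is binomial with n = 10 and p = 0.60.
P(X ≤ 1) = C(10,0)·0.60^0·0.40^10 + C(10,1)·0.60^1·0.40^9.
= 0.000105 + 0.001573 = 0.00168.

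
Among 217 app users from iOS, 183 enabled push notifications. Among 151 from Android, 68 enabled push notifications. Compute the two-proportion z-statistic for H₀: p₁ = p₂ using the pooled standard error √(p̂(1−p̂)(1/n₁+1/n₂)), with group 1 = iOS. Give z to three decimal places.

Sample proportions: p̂₁ = 183/217 = 0.84332 and p̂₂ = 68/151 = 0.45033.
Pooling: p̂ = 251/368 = 0.68207.
Pooled SE = √[0.2168523·0.01123081] ≈ 0.049350.
z = (p̂₁ − p̂₂)/SE = (0.84332 − 0.45033)/0.049350 = 0.39299/0.049350 = 7.963.

z = 7.963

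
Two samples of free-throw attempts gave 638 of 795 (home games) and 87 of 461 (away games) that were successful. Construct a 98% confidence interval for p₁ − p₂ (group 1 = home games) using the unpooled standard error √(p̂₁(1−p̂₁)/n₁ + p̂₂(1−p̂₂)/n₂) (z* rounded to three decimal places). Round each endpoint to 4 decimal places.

p̂₁ = 0.80252, p̂₂ = 0.18872, so the observed difference is 0.61380.
Unpooled SE = √(p̂₁(1−p̂₁)/n₁ + p̂₂(1−p̂₂)/n₂) = √(0.000199351 + 0.000332115) = 0.023054.
The 98% critical value is z* = 2.326. Margin of error = 0.05362.
So the interval runs from 0.5602 to 0.6674.

(0.5602, 0.6674)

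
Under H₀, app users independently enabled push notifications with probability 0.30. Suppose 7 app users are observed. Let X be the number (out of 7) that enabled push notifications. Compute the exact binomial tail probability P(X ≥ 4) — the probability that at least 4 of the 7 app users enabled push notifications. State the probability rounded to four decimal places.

P = 0.1260

X is binomial with n = 7 and p = 0.30.
P(X ≥ 4) = C(7,4)·0.30^4·0.70^3 + C(7,5)·0.30^5·0.70^2 + C(7,6)·0.30^6·0.70^1 + C(7,7)·0.30^7·0.70^0.
= 0.097240 + 0.025005 + 0.003572 + 0.000219 = 0.1260.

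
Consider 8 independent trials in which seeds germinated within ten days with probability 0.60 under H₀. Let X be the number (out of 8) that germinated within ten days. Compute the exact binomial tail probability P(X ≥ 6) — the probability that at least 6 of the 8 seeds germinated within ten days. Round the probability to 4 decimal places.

P = 0.3154

X is binomial with n = 8 and p = 0.60.
P(X ≥ 6) = C(8,6)·0.60^6·0.40^2 + C(8,7)·0.60^7·0.40^1 + C(8,8)·0.60^8·0.40^0.
= 0.209019 + 0.089580 + 0.016796 = 0.3154.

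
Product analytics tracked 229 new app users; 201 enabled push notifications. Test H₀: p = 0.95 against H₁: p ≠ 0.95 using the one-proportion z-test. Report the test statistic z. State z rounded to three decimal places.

z = -5.018

p̂ = 201/229 = 0.87773.
Null standard error: √(0.95·0.05/229) = √0.000207424 = 0.014402.
z = (0.87773 − 0.95)/0.014402 = -0.07227/0.014402 = -5.018.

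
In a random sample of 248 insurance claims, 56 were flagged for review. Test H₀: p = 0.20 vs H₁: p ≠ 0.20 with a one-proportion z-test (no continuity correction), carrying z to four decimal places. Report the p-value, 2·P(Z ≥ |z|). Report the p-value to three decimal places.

The sample proportion is 56/248 = 0.22581.
Null standard error: √(0.20·0.80/248) = √0.000645161 = 0.025400.
Test statistic (full precision, shown to 4 dp): z = (56/248 − 0.20)/SE₀ ≈ 1.0160.
p-value = 2·P(Z ≥ |z|) with z = 1.0160 → 0.310.

p-value = 0.310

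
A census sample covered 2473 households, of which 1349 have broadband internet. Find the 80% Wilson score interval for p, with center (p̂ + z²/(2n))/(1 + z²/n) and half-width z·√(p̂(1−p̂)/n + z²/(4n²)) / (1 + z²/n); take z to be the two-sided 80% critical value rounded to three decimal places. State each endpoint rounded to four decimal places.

(0.5326, 0.5583)

Here p̂ = 1349/2473 = 0.54549 and z = 1.282 (z² = 1.643524).
1 + z²/n = 1.000665.
Adjusted center: (0.54549 + z²/(2n))/1.000665 = 0.54546.
Radicand: p̂(1−p̂)/n + z²/(4n²) = 0.000100255 + 0.000000067 = 0.000100322.
Half-width = z·√(radicand)/denom = 1.282·0.010016/1.000665 = 0.01283.
So the interval runs from 0.5326 to 0.5583.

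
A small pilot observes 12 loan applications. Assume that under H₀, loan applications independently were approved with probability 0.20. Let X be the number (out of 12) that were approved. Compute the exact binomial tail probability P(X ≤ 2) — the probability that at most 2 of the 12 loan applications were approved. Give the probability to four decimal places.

P = 0.5583

X is binomial with n = 12 and p = 0.20.
P(X ≤ 2) = C(12,0)·0.20^0·0.80^12 + C(12,1)·0.20^1·0.80^11 + C(12,2)·0.20^2·0.80^10.
= 0.068719 + 0.206158 + 0.283468 = 0.5583.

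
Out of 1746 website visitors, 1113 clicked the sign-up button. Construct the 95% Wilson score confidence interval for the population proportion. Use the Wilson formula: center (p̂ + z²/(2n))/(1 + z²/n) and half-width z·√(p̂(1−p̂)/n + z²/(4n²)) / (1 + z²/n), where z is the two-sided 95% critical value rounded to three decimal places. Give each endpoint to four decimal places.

(0.6146, 0.6597)

p̂ = 1113/1746 = 0.63746; z = 1.960, so z² = 3.841600.
Denominator 1 + z²/n = 1 + 3.841600/1746 = 1.002200.
Adjusted center: (0.63746 + z²/(2n))/1.002200 = 0.63716.
Radicand: p̂(1−p̂)/n + z²/(4n²) = 0.000132363 + 0.000000315 = 0.000132678.
Half-width = 1.960·√0.000132678/1.002200 = 0.02253.
Interval: 0.63716 ± 0.02253 → (0.6146, 0.6597).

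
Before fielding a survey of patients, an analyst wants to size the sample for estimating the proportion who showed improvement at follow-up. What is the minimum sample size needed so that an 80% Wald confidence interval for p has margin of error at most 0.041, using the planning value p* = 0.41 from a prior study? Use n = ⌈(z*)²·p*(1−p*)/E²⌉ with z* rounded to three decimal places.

n = 237

For 80% confidence, z* = 1.282.
p*(1−p*) = 0.2419.
Required n before rounding: 1.643524 × 0.2419 / 0.041² = 236.507.
⌈236.507⌉ = 237.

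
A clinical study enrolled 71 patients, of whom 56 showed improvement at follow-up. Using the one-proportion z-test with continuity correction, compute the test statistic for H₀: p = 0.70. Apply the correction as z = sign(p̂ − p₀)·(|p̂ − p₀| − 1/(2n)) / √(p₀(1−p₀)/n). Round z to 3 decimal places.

z = 1.502

The sample proportion is 56/71 = 0.78873. p̂ − p₀ = 0.088732.
1/(2n) = 0.007042.
Corrected numerator: |0.088732| − 0.007042 = 0.081690.
Null standard error: √(0.70·0.30/71) = √0.002957746 = 0.054385.
z = +0.081690/0.054385 = 1.502.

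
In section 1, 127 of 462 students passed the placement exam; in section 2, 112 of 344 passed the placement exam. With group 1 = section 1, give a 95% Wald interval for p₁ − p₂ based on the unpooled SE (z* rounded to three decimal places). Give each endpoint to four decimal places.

(-0.1148, 0.0134)

p̂₁ = 127/462 = 0.27489, p̂₂ = 112/344 = 0.32558; p̂₁ − p̂₂ = -0.05069.
SE = √(0.000431442 + 0.000638309) = √0.001069751 = 0.032707.
z* = 1.960 at the 95% level. Margin of error = 0.06411.
Interval: -0.05069 ± 0.06411 → (-0.1148, 0.0134).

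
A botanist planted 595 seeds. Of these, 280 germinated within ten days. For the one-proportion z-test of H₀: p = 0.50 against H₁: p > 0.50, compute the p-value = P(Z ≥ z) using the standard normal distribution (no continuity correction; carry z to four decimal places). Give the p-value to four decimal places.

With x = 280 successes in n = 595, p̂ = 0.47059.
Under H₀, SE = √(p₀(1−p₀)/n) = √(0.50·0.50/595) = √0.000420168 = 0.020498.
z = (p̂ − p₀)/SE = (280/595 − 0.50)/0.020498 ≈ -1.4349.
p-value = P(Z ≥ z) with z = -1.4349 → 0.9243.

p-value = 0.9243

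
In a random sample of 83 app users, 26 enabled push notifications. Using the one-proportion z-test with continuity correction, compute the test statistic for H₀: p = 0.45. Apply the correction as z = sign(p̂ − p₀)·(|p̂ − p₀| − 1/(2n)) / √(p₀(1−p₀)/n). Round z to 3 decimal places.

z = -2.394

Sample proportion p̂ = 26/83 = 0.31325. p̂ − p₀ = -0.136747.
Continuity correction 1/(2n) = 1/166 = 0.006024.
Corrected numerator: |-0.136747| − 0.006024 = 0.130723.
Null standard error: √(0.45·0.55/83) = √0.002981928 = 0.054607.
z = −0.130723/0.054607 = -2.394.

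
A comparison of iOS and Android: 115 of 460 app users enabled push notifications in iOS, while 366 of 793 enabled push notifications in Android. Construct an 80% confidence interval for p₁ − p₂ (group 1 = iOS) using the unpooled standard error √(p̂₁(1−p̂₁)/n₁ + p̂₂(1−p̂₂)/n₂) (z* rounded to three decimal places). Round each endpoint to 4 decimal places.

(-0.2460, -0.1771)

p̂₁ = 115/460 = 0.25000, p̂₂ = 366/793 = 0.46154; p̂₁ − p̂₂ = -0.21154.
Unpooled SE = √(p̂₁(1−p̂₁)/n₁ + p̂₂(1−p̂₂)/n₂) = √(0.000407609 + 0.000313393) = 0.026851.
The 80% critical value is z* = 1.282. Margin = 1.282·0.026851 = 0.03442.
Interval: -0.21154 ± 0.03442 → (-0.2460, -0.1771).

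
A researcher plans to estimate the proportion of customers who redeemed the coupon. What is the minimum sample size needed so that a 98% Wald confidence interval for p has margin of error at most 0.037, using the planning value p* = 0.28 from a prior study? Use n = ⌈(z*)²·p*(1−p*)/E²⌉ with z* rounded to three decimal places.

n = 797

The 98% critical value is z* = 2.326.
p*(1−p*) = 0.2016.
(z*)²·p*(1−p*)/E² = 5.410276·0.2016/0.001369 = 796.721.
⌈796.721⌉ = 797.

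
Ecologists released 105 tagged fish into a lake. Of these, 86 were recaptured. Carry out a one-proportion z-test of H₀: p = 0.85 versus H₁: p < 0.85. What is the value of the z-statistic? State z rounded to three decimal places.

With x = 86 successes in n = 105, p̂ = 0.81905.
Null standard error: √(0.85·0.15/105) = √0.001214286 = 0.034847.
z = (0.81905 − 0.85)/0.034847 = -0.03095/0.034847 = -0.888.

z = -0.888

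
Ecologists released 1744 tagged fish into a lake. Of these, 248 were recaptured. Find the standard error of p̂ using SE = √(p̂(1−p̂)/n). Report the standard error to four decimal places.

SE = 0.0084

With x = 248 successes in n = 1744, p̂ = 0.14220.
p̂(1−p̂) = 0.14220·0.85780 = 0.121979.
SE = √(0.121979/1744) = 0.0084.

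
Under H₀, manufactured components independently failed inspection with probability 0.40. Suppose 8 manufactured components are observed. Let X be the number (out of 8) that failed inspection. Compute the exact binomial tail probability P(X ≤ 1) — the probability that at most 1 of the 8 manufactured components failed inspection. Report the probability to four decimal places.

X is binomial with n = 8 and p = 0.40.
P(X ≤ 1) = C(8,0)·0.40^0·0.60^8 + C(8,1)·0.40^1·0.60^7.
= 0.016796 + 0.089580 = 0.1064.

P = 0.1064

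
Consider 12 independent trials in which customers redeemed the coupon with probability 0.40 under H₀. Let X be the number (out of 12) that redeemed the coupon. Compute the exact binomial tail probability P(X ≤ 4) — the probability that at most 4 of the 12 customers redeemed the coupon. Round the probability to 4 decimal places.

P = 0.4382

X ~ Binomial(n=12, p=0.40).
P(X ≤ 4) = Σ_{j=0}^{4} C(12,j)·0.40^j·0.60^{12−j}.
= 0.002177 + 0.017414 + 0.063852 + 0.141894 + 0.212841 = 0.4382.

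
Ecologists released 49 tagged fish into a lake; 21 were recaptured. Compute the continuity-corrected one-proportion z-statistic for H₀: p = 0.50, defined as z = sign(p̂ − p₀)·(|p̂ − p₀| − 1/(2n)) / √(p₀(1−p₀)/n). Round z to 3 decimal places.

z = -0.857

The sample proportion is 21/49 = 0.42857. p̂ − p₀ = -0.071429.
Continuity correction 1/(2n) = 1/98 = 0.010204.
Corrected numerator: |-0.071429| − 0.010204 = 0.061225.
SE₀ = √(0.50·0.50/49) = 0.071429.
z = (−)0.061225/0.071429 = -0.857.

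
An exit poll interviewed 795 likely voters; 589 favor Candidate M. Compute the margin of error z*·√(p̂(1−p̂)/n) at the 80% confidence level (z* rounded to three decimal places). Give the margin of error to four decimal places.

The sample proportion is 589/795 = 0.74088.
SE = √(p̂(1−p̂)/n) = √(0.191977/795) = 0.015540.
z* = 1.282 at the 80% level.
So ME = 0.0199.

ME = 0.0199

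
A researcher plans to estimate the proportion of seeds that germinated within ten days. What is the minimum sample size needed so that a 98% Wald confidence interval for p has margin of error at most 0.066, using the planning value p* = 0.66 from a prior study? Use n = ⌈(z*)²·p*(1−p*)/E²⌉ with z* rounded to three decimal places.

z* = 2.326 at the 98% level.
p*(1−p*) = 0.66·0.34 = 0.2244.
Required n before rounding: 5.410276 × 0.2244 / 0.066² = 278.711.
Rounding up, n = 279.

n = 279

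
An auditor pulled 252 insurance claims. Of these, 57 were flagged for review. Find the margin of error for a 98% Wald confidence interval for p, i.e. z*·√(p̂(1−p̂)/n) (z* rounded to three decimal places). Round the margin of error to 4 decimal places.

ME = 0.0613

Sample proportion p̂ = 57/252 = 0.22619.
Standard error of p̂: √(0.175028/252) = √0.000694557 = 0.026354.
The 98% critical value is z* = 2.326.
So ME = 0.0613.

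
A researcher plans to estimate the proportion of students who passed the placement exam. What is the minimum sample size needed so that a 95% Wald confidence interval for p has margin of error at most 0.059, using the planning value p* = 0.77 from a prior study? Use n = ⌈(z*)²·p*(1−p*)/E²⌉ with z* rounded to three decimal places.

n = 196

z* = 1.960 at the 95% level.
p*(1−p*) = 0.1771.
(z*)²·p*(1−p*)/E² = 3.841600·0.1771/0.003481 = 195.446.
⌈195.446⌉ = 196.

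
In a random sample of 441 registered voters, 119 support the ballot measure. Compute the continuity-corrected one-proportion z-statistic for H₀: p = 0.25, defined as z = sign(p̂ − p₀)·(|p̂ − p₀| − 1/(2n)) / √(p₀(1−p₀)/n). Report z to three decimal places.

z = 0.907

p̂ = 119/441 = 0.26984. p̂ − p₀ = 0.019841.
1/(2n) = 0.001134.
Corrected numerator: |0.019841| − 0.001134 = 0.018707.
SE₀ = √(0.25·0.75/441) = 0.020620.
z = (+)0.018707/0.020620 = 0.907.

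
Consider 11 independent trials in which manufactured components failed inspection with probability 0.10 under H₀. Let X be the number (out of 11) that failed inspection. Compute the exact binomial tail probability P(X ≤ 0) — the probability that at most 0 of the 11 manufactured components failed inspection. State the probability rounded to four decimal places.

P = 0.3138

X ~ Binomial(n=11, p=0.10).
P(X ≤ 0) = C(11,0)·0.10^0·0.90^11.
= 0.313811 = 0.3138.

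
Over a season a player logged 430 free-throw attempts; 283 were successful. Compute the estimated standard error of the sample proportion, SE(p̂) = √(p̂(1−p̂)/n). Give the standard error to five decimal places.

SE = 0.02287

With x = 283 successes in n = 430, p̂ = 0.65814.
p̂(1−p̂) = 0.224992.
Dividing by n and taking the root: √0.000523237 = 0.02287.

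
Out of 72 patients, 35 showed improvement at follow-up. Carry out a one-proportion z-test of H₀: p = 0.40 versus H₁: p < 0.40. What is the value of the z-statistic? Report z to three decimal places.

z = 1.491

With x = 35 successes in n = 72, p̂ = 0.48611.
Under H₀, SE = √(p₀(1−p₀)/n) = √(0.40·0.60/72) = √0.003333333 = 0.057735.
z = (p̂ − p₀)/SE = (0.48611 − 0.40)/0.057735 = 1.491.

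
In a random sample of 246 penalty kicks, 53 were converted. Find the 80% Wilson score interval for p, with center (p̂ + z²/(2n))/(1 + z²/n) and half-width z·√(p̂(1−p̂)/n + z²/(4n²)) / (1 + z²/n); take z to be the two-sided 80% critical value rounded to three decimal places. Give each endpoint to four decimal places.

p̂ = 53/246 = 0.21545; z = 1.282, so z² = 1.643524.
Denominator 1 + z²/n = 1 + 1.643524/246 = 1.006681.
Adjusted center: (0.21545 + z²/(2n))/1.006681 = 0.21734.
Radicand: p̂(1−p̂)/n + z²/(4n²) = 0.000687113 + 0.000006790 = 0.000693903.
Half-width = z·√(radicand)/denom = 1.282·0.026342/1.006681 = 0.03355.
Interval: 0.21734 ± 0.03355 → (0.1838, 0.2509).

(0.1838, 0.2509)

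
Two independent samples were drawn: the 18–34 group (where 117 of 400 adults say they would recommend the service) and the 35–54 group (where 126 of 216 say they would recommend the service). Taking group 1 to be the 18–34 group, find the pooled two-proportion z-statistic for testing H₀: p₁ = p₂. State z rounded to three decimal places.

p̂₁ = 117/400 = 0.29250, p̂₂ = 126/216 = 0.58333.
Pooled p̂ = (117+126)/(400+216) = 243/616 = 0.39448.
SE = √[p̂(1−p̂)(1/n₁+1/n₂)] = √[0.39448·0.60552·(1/400+1/216)] ≈ 0.041268.
z = (p̂₁ − p̂₂)/SE = (0.29250 − 0.58333)/0.041268 = -0.29083/0.041268 = -7.047.

z = -7.047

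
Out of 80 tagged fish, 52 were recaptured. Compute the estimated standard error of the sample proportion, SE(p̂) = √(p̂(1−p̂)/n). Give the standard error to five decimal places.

SE = 0.05333

p̂ = 52/80 = 0.65000.
p̂(1−p̂) = 0.65000·0.35000 = 0.227500.
SE = √(0.227500/80) = 0.05333.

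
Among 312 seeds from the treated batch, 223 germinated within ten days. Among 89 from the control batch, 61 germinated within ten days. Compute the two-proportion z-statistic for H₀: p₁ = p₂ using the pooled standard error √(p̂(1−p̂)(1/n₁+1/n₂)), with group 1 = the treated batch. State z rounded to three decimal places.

z = 0.537

Sample proportions: p̂₁ = 223/312 = 0.71474 and p̂₂ = 61/89 = 0.68539.
Pooling: p̂ = 284/401 = 0.70823.
Pooled SE = √[0.2066405·0.01444108] ≈ 0.054627.
z = (p̂₁ − p̂₂)/SE = (0.71474 − 0.68539)/0.054627 = 0.02935/0.054627 = 0.537.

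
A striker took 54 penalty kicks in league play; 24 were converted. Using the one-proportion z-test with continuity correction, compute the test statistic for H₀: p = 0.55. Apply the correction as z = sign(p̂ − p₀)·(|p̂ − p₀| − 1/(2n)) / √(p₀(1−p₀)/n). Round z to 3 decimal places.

z = -1.422

Sample proportion p̂ = 24/54 = 0.44444. p̂ − p₀ = -0.105556.
1/(2n) = 0.009259.
Corrected numerator: |-0.105556| − 0.009259 = 0.096297.
Under H₀, SE = √(p₀(1−p₀)/n) = √(0.55·0.45/54) = √0.004583333 = 0.067700.
z = (−)0.096297/0.067700 = -1.422.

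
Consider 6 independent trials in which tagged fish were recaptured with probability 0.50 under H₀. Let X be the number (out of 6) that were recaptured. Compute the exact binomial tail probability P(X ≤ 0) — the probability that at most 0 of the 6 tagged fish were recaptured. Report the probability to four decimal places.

X ~ Binomial(n=6, p=0.50).
P(X ≤ 0) = C(6,0)·0.50^0·0.50^6.
= 0.015625 = 0.0156.

P = 0.0156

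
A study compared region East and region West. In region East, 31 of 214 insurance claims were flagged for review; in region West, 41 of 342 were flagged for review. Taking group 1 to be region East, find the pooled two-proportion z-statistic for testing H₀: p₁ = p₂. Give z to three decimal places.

Sample proportions: p̂₁ = 31/214 = 0.14486 and p̂₂ = 41/342 = 0.11988.
Pooled p̂ = (31+41)/(214+342) = 72/556 = 0.12950.
Pooled SE = √[0.1127271·0.00759687] ≈ 0.029264.
z = 0.02498/0.029264 = 0.854.

z = 0.854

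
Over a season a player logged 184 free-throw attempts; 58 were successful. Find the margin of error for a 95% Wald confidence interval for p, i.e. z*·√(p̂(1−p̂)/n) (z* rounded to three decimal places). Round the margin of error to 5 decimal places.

Sample proportion p̂ = 58/184 = 0.31522.
SE(p̂) = √(0.31522·0.68478/184) = 0.034251.
The 95% critical value is z* = 1.960.
ME = 1.960·0.034251 = 0.06713.

ME = 0.06713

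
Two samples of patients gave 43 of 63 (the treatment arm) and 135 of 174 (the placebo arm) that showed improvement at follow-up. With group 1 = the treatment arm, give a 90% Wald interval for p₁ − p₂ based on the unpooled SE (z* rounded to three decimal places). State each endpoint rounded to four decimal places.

(-0.2029, 0.0163)

p̂₁ = 43/63 = 0.68254, p̂₂ = 135/174 = 0.77586; p̂₁ − p̂₂ = -0.09332.
SE = √(0.003439353 + 0.000999426) = √0.004438779 = 0.066624.
z* = 1.645 at the 90% level. Margin = 1.645·0.066624 = 0.10960.
CI: -0.09332 ± 0.10960 = (-0.2029, 0.0163).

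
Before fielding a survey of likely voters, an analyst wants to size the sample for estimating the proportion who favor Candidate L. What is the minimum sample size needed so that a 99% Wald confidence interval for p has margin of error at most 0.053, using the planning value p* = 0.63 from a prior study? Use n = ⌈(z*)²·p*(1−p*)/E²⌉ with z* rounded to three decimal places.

n = 551

z* = 2.576 at the 99% level.
p*(1−p*) = 0.2331.
(z*)²·p*(1−p*)/E² = 6.635776·0.2331/0.002809 = 550.658.
Rounding up, n = 551.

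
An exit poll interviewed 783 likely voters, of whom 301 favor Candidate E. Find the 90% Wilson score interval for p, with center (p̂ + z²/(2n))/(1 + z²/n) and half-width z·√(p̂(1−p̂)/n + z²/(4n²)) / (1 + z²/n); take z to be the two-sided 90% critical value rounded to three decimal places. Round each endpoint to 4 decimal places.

p̂ = 301/783 = 0.38442; z = 1.645, so z² = 2.706025.
Denominator 1 + z²/n = 1 + 2.706025/783 = 1.003456.
Adjusted center: (0.38442 + z²/(2n))/1.003456 = 0.38482.
Radicand: p̂(1−p̂)/n + z²/(4n²) = 0.000302224 + 0.000001103 = 0.000303327.
Half-width = 1.645·√0.000303327/1.003456 = 0.02855.
So the interval runs from 0.3563 to 0.4134.

(0.3563, 0.4134)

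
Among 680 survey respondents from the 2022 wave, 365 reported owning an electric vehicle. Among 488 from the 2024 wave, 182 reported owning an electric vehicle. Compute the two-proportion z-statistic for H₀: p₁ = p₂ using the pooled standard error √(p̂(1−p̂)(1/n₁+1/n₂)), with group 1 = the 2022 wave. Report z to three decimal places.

z = 5.533

p̂₁ = 365/680 = 0.53676, p̂₂ = 182/488 = 0.37295.
Pooling: p̂ = 547/1168 = 0.46832.
SE = √[p̂(1−p̂)(1/n₁+1/n₂)] = √[0.46832·0.53168·(1/680+1/488)] ≈ 0.029604.
z = 0.16381/0.029604 = 5.533.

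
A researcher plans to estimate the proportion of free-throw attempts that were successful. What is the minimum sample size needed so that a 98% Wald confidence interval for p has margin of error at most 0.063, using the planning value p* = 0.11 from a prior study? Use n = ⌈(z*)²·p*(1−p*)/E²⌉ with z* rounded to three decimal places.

n = 134

The 98% critical value is z* = 2.326.
p*(1−p*) = 0.0979.
(z*)²·p*(1−p*)/E² = 5.410276·0.0979/0.003969 = 133.451.
⌈133.451⌉ = 134.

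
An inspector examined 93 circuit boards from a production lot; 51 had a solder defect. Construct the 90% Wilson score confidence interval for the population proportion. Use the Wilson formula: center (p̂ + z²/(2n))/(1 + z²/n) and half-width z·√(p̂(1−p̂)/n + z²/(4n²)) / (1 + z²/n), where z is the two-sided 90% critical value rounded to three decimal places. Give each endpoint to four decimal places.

Here p̂ = 51/93 = 0.54839 and z = 1.645 (z² = 2.706025).
1 + z²/n = 1.029097.
Center = (0.54839 + 0.014549)/1.029097 = 0.54702.
Radicand: p̂(1−p̂)/n + z²/(4n²) = 0.002662997 + 0.000078218 = 0.002741215.
Half-width = 1.645·√0.002741215/1.029097 = 0.08369.
CI: 0.54702 ± 0.08369 = (0.4633, 0.6307).

(0.4633, 0.6307)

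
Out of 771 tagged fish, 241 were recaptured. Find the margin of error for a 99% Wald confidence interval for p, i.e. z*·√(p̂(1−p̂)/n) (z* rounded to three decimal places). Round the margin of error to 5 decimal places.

ME = 0.04300

p̂ = 241/771 = 0.31258.
SE(p̂) = √(0.31258·0.68742/771) = 0.016694.
For 99% confidence, z* = 2.576.
ME = 2.576·0.016694 = 0.04300.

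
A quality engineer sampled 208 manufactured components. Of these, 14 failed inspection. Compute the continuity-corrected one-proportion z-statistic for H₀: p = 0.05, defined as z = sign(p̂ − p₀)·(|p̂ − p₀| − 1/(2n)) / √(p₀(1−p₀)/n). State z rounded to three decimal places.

The sample proportion is 14/208 = 0.06731. p̂ − p₀ = 0.017308.
1/(2n) = 0.002404.
Corrected numerator: |0.017308| − 0.002404 = 0.014904.
Null standard error: √(0.05·0.95/208) = √0.000228365 = 0.015112.
z = +0.014904/0.015112 = 0.986.

z = 0.986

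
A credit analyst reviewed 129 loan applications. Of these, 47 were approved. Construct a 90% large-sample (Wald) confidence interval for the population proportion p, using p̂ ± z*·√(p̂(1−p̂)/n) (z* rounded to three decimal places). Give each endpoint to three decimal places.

(0.295, 0.434)

Sample proportion p̂ = 47/129 = 0.36434.
Standard error of p̂: √(0.231597/129) = √0.001795323 = 0.042371.
For 90% confidence, z* = 1.645.
Margin of error: 1.645 × 0.042371 = 0.06970.
So the interval runs from 0.295 to 0.434.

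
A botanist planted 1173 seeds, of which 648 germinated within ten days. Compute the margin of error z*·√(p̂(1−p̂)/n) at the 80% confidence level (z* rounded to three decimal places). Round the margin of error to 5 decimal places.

ME = 0.01861

Sample proportion p̂ = 648/1173 = 0.55243.
SE(p̂) = √(0.55243·0.44757/1173) = 0.014518.
For 80% confidence, z* = 1.282.
Margin of error = z*·SE = 1.282 × 0.014518 = 0.01861.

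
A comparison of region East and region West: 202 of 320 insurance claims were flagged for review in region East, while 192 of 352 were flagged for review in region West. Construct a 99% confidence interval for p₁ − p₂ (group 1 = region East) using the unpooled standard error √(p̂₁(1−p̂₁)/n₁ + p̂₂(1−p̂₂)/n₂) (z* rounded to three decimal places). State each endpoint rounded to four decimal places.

p̂₁ = 0.63125, p̂₂ = 0.54545, so the observed difference is 0.08580.
Unpooled SE = √(p̂₁(1−p̂₁)/n₁ + p̂₂(1−p̂₂)/n₂) = √(0.000727417 + 0.000704358) = 0.037839.
z* = 2.576 at the 99% level. Margin of error = 0.09747.
So the interval runs from -0.0117 to 0.1833.

(-0.0117, 0.1833)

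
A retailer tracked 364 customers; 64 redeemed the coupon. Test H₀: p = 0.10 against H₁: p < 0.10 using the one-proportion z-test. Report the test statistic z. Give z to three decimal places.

p̂ = 64/364 = 0.17582.
Null standard error: √(0.10·0.90/364) = √0.000247253 = 0.015724.
z = (0.17582 − 0.10)/0.015724 = 0.07582/0.015724 = 4.822.

z = 4.822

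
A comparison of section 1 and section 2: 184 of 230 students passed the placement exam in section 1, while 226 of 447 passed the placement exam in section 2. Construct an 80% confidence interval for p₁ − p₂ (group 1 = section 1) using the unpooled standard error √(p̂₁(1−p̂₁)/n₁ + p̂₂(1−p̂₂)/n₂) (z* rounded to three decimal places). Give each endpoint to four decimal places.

p̂₁ = 184/230 = 0.80000, p̂₂ = 226/447 = 0.50559; p̂₁ − p̂₂ = 0.29441.
Unpooled SE = √(p̂₁(1−p̂₁)/n₁ + p̂₂(1−p̂₂)/n₂) = √(0.000695652 + 0.000559214) = 0.035424.
For 80% confidence, z* = 1.282. Margin = 1.282·0.035424 = 0.04541.
Interval: 0.29441 ± 0.04541 → (0.2490, 0.3398).

(0.2490, 0.3398)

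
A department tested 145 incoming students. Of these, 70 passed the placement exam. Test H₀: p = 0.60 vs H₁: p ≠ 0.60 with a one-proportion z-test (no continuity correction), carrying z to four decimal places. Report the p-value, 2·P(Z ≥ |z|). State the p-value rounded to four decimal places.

p-value = 0.0040

Sample proportion p̂ = 70/145 = 0.48276.
Null standard error: √(0.60·0.40/145) = √0.001655172 = 0.040684.
Test statistic (full precision, shown to 4 dp): z = (70/145 − 0.60)/SE₀ ≈ -2.8818.
From the standard normal, 2·P(Z ≥ |z|) = 0.0040.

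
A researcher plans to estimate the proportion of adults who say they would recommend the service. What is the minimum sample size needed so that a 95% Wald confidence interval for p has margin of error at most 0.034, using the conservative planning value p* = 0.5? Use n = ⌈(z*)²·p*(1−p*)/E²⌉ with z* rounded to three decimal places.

For 95% confidence, z* = 1.960.
p*(1−p*) = 0.2500.
(z*)²·p*(1−p*)/E² = 3.841600·0.2500/0.001156 = 830.796.
Rounding up, n = 831.

n = 831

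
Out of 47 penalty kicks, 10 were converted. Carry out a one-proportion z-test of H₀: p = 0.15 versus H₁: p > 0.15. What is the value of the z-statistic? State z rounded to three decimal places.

With x = 10 successes in n = 47, p̂ = 0.21277.
Null standard error: √(0.15·0.85/47) = √0.002712766 = 0.052084.
z = (0.21277 − 0.15)/0.052084 = 0.06277/0.052084 = 1.205.

z = 1.205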